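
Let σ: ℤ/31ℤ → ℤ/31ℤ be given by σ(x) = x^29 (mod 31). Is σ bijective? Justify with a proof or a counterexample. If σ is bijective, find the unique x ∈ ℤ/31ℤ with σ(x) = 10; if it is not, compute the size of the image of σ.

28

Since 31 is prime, the nonzero elements of ℤ/31ℤ form a cyclic group of order 30.
As gcd(29, 30) = 1, raising to the 29th power is a bijection on this group: if u^29 ≡ v^29 then (uv^{−1})^29 = 1, and the only element of order dividing gcd(29, 30) = 1 is 1, so u = v.
With σ(0) = 0 this makes σ injective on all of ℤ/31ℤ, hence bijective (finite equal-size domain and codomain). In particular σ is bijective.
Since σ is bijective, we find the preimage of 10. The inverse of x ↦ x^29 on (ℤ/31ℤ)^× is x ↦ x^29, because 29·29 = 841 = 28·30 + 1 ≡ 1 (mod 30) and x^{30} = 1 for x ≠ 0 (Fermat). So σ⁻¹(10) = 10^29 mod 31.
Repeated squaring mod 31: 10^1 ≡ 10, 10^2 ≡ 10² = 100 ≡ 7, 10^4 ≡ 7² = 49 ≡ 18, 10^8 ≡ 18² = 324 ≡ 14, 10^16 ≡ 14² = 196 ≡ 10. Since 29 = 16 + 8 + 4 + 1, 10^29 ≡ 10·14·18·10: 10·14 = 140 ≡ 16, then 16·18 = 288 ≡ 9, then 9·10 = 90 ≡ 28. So 10^29 ≡ 28 (mod 31).
Hence σ⁻¹(10) = 28.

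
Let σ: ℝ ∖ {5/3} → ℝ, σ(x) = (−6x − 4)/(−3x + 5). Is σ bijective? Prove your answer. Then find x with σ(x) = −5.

1

If σ(x) = 2, cross-multiplying gives −3(−6x − 4) = −6(−3x + 5), which simplifies to 12 = −30 — false.  So 2 has no preimage and σ is not surjective.
Hence σ is not bijective.
Solving σ(x) = −5: cross-multiplying gives −6x − 4 = −5(−3x + 5), which rearranges to −21x = −21, so x = 1.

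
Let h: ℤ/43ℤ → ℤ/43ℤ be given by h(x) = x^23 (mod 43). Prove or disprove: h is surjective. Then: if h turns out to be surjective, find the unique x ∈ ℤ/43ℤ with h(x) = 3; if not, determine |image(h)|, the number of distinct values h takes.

Since 43 is prime, the nonzero elements of ℤ/43ℤ form a cyclic group of order 42.
As gcd(23, 42) = 1, raising to the 23rd power is a bijection on this group: if a^23 ≡ b^23 then (ab^{−1})^23 = 1, and the only element of order dividing gcd(23, 42) = 1 is 1, so a = b.
With h(0) = 0 this makes h injective on all of ℤ/43ℤ, hence bijective (finite equal-size domain and codomain). In particular h is surjective.
Since h is surjective, we find the preimage of 3. The inverse of x ↦ x^23 on (ℤ/43ℤ)^× is x ↦ x^11, because 23·11 = 253 = 6·42 + 1 ≡ 1 (mod 42) and x^{42} = 1 for x ≠ 0 (Fermat). So h⁻¹(3) = 3^11 mod 43.
Repeated squaring mod 43: 3^1 ≡ 3, 3^2 ≡ 3² = 9, 3^4 ≡ 9² = 81 ≡ 38, 3^8 ≡ 38² = 1444 ≡ 25. Since 11 = 8 + 2 + 1, 3^11 ≡ 25·9·3: 25·9 = 225 ≡ 10, then 10·3 = 30. So 3^11 ≡ 30 (mod 43).
Hence h⁻¹(3) = 30.

30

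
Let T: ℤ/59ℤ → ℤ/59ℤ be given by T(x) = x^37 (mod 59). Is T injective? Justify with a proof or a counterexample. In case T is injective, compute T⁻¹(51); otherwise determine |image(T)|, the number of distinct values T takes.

16

Since 59 is prime, the nonzero elements of ℤ/59ℤ form a cyclic group of order 58.
As gcd(37, 58) = 1, raising to the 37th power is a bijection on this group: if x_1^37 ≡ x_2^37 then (x_1x_2^{−1})^37 = 1, and the only element of order dividing gcd(37, 58) = 1 is 1, so x_1 = x_2.
With T(0) = 0 this makes T injective on all of ℤ/59ℤ, hence bijective (finite equal-size domain and codomain). In particular T is injective.
Since T is injective, we find the preimage of 51. The inverse of x ↦ x^37 on (ℤ/59ℤ)^× is x ↦ x^11, because 37·11 = 407 = 7·58 + 1 ≡ 1 (mod 58) and x^{58} = 1 for x ≠ 0 (Fermat). So T⁻¹(51) = 51^11 mod 59.
Repeated squaring mod 59: 51^1 ≡ 51, 51^2 ≡ 51² = 2601 ≡ 5, 51^4 ≡ 5² = 25, 51^8 ≡ 25² = 625 ≡ 35. Since 11 = 8 + 2 + 1, 51^11 ≡ 35·5·51: 35·5 = 175 ≡ 57, then 57·51 = 2907 ≡ 16. So 51^11 ≡ 16 (mod 59).
Hence T⁻¹(51) = 16.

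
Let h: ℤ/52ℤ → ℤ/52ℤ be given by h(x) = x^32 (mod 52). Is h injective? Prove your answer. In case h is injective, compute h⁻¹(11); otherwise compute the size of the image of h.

8

h(1) = 1^32 = 1.
h(5): Repeated squaring mod 52: 5^1 ≡ 5, 5^2 ≡ 5² = 25, 5^4 ≡ 25² = 625 ≡ 1, 5^8 ≡ 1² = 1, 5^16 ≡ 1² = 1, 5^32 ≡ 1² = 1. So 5^32 ≡ 1 (mod 52).
So h(1) = h(5) = 1 while 1 ≠ 5, so h is not injective.
Since h is not injective, we determine |image(h)|. Computing x^32 mod 52 for each x (by repeated squaring, reducing mod 52 at every step), the values h(0), h(1), …, h(51) are: 0, 1, 48, 9, 16, 1, 16, 29, 40, 29, 48, 9, 40, 13, 40, 9, 48, 29, 40, 29, 16, 1, 16, 9, 48, 1, 0, 1, 48, 9, 16, 1, 16, 29, 40, 29, 48, 9, 40, 13, 40, 9, 48, 29, 40, 29, 16, 1, 16, 9, 48, 1.
The distinct values are {0, 1, 9, 13, 16, 29, 40, 48}; there are 8 of them.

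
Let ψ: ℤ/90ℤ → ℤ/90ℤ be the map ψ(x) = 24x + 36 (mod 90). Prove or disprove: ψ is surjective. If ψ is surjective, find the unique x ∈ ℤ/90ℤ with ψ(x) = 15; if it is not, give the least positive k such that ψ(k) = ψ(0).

15

Since gcd(24, 90) = 6, we have 24x ≡ 0 (mod 6) for all x, so ψ(x) ≡ 0 (mod 6).
But 1 ≢ 0 (mod 6), so 1 ∈ ℤ/90ℤ has no preimage. Thus ψ is not surjective.
Since ψ is not surjective, we find the least positive k with ψ(k) = ψ(0): this means 24k ≡ 0 (mod 90), i.e. 90 ∣ 24k. Since gcd(24, 90) = 6, dividing through by 6 this holds exactly when 15 ∣ 4k, and as gcd(4, 15) = 1, exactly when 15 ∣ k.
The smallest positive such k is 15.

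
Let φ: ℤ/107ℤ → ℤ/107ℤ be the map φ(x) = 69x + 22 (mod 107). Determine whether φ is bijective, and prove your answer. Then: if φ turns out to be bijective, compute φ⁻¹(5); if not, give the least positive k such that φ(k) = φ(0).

Suppose φ(x_1) = φ(x_2) in ℤ/107ℤ. Then 69x_1 + 22 ≡ 69x_2 + 22 (mod 107), thus 69(x_1 − x_2) ≡ 0 (mod 107).
Since gcd(69, 107) = 1, 69 is invertible modulo 107, so x_1 − x_2 ≡ 0 (mod 107), i.e. x_1 = x_2.
We now compute 69⁻¹ mod 107 explicitly. Euclid's algorithm: 107 = 1·69 + 38, 69 = 1·38 + 31, 38 = 1·31 + 7, 31 = 4·7 + 3, 7 = 2·3 + 1; back-substituting gives 1 = 76·69 − 49·107, so 69⁻¹ ≡ 76 (mod 107).
For any y ∈ ℤ/107ℤ, x = 76(y − 22) mod 107 satisfies φ(x) = 69·76(y − 22) + 22 ≡ y (since 69·76 ≡ 1 mod 107). So every y has a preimage.
Therefore φ is bijective.
Since φ is bijective, we compute φ⁻¹(5): solve 69x + 22 ≡ 5 (mod 107), i.e. 69x ≡ 90 (mod 107).
Multiplying by 69⁻¹ = 76 gives x ≡ 76·90 = 6840 = 63·107 + 99 ≡ 99 (mod 107).
Check: φ(99) = 69·99 + 22 = 6853 = 64·107 + 5 ≡ 5 (mod 107).

99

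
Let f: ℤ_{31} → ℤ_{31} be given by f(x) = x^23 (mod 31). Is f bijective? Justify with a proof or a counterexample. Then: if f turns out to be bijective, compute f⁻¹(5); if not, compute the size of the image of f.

Since 31 is prime, the nonzero elements of ℤ_{31} form a cyclic group of order 30.
As gcd(23, 30) = 1, raising to the 23rd power is a bijection on this group: if a^23 ≡ b^23 then (ab^{−1})^23 = 1, and the only element of order dividing gcd(23, 30) = 1 is 1, so a = b.
With f(0) = 0 this makes f injective on all of ℤ_{31}, hence bijective (finite equal-size domain and codomain). In particular f is bijective.
Since f is bijective, we find the preimage of 5. The inverse of x ↦ x^23 on (ℤ_{31})^× is x ↦ x^17, because 23·17 = 391 = 13·30 + 1 ≡ 1 (mod 30) and x^{30} = 1 for x ≠ 0 (Fermat). So f⁻¹(5) = 5^17 mod 31.
Repeated squaring mod 31: 5^1 ≡ 5, 5^2 ≡ 5² = 25, 5^4 ≡ 25² = 625 ≡ 5, 5^8 ≡ 5² = 25, 5^16 ≡ 25² = 625 ≡ 5. Since 17 = 16 + 1, 5^17 ≡ 5·5: 5·5 = 25. So 5^17 ≡ 25 (mod 31).
Hence f⁻¹(5) = 25.

25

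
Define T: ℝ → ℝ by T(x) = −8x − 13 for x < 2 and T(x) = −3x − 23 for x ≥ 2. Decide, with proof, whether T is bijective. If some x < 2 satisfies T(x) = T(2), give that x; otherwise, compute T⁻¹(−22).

9/8

Both pieces are strictly decreasing (slopes −8 and −3), so each is injective on its own interval.
The left piece maps (−∞, 2) onto (−29, ∞); the right piece maps [2, ∞) onto (−∞, −29].
Since −29 = −29, the images partition ℝ: T is injective and surjective, hence bijective.
Because the two images are disjoint, no x < 2 has T(x) = T(2), so we compute T⁻¹(−22): −22 lies in (−29, ∞), so solve −8x − 13 = −22: x = (−22 + 13)/(−8) = 9/8.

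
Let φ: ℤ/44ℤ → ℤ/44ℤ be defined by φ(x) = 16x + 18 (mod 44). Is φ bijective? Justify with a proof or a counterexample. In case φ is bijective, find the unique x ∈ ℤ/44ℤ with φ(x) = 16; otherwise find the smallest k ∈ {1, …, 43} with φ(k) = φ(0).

11

Recall that injectivity means: for all x_1, x_2 in the domain, φ(x_1) = φ(x_2) implies x_1 = x_2.
We have gcd(16, 44) = 4 > 1. Taking x_1 = 0 and x_2 = 11: φ(0) = 18 and φ(11) = 16·11 + 18 = 194 ≡ 18 (mod 44).
So φ(0) = φ(11) while 0 ≠ 11, so φ is not injective, hence not bijective.
Since φ is not bijective, we find the least positive k with φ(k) = φ(0): this means 16k ≡ 0 (mod 44), i.e. 44 ∣ 16k. Since gcd(16, 44) = 4, dividing through by 4 this holds exactly when 11 ∣ 4k, and as gcd(4, 11) = 1, exactly when 11 ∣ k.
The smallest positive such k is 11.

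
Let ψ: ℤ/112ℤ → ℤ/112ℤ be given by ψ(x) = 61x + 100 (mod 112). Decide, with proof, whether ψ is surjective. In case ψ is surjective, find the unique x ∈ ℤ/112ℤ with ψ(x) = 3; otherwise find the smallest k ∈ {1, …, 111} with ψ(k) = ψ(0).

Since gcd(61, 112) = 1, 61 is invertible modulo 112. Euclid's algorithm: 112 = 1·61 + 51, 61 = 1·51 + 10, 51 = 5·10 + 1; back-substituting gives 1 = 101·61 − 55·112, so 61⁻¹ ≡ 101 (mod 112).
Then y ↦ 101(y − 100) is a two-sided inverse to ψ, so every y ∈ ℤ/112ℤ has a preimage.
Thus ψ is surjective.
Since ψ is surjective, we find ψ⁻¹(3): we need 61x ≡ 3 − 100 ≡ 15 (mod 112). Using 61⁻¹ = 101: x ≡ 101·15 = 1515 = 13·112 + 59, so x = 59.
Check: ψ(59) = 61·59 + 100 = 3699 = 33·112 + 3 ≡ 3 (mod 112).

59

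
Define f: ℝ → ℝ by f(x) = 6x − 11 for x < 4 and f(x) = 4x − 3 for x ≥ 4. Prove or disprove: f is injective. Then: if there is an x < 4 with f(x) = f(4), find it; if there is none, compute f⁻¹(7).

Both pieces are strictly increasing (slopes 6 and 4), so each is injective on its own interval.
The left piece maps (−∞, 4) onto (−∞, 13); the right piece maps [4, ∞) onto [13, ∞).
These images are disjoint, so no value is attained by both pieces. Therefore f is injective.
Because the two images are disjoint, no x < 4 has f(x) = f(4), so we compute f⁻¹(7): 7 lies in (−∞, 13), so solve 6x − 11 = 7: x = (7 + 11)/6 = 3.

3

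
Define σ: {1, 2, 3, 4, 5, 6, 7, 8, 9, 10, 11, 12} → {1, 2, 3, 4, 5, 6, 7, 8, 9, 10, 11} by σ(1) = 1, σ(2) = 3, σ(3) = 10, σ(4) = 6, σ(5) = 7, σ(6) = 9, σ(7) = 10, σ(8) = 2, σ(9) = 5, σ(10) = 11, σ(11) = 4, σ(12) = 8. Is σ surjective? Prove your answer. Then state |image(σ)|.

11

Every element of the codomain has a preimage: 1 = σ(1), 2 = σ(8), 3 = σ(2), 4 = σ(11), 5 = σ(9), 6 = σ(4), 7 = σ(5), 8 = σ(12), 9 = σ(6), 10 = σ(3), 11 = σ(10).
So σ is surjective.
The image of σ is {1, 2, 3, 4, 5, 6, 7, 8, 9, 10, 11}, which has 11 elements.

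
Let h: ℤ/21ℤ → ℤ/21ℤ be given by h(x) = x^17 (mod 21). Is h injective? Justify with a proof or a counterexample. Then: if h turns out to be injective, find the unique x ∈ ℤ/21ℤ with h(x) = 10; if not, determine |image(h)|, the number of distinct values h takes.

19

Computing x^17 mod 21 for each x (by repeated squaring, reducing mod 21 at every step), the values h(0), h(1), …, h(20) are: 0, 1, 11, 12, 16, 17, 6, 7, 8, 18, 19, 2, 3, 13, 14, 15, 4, 5, 9, 10, 20.
Every element of ℤ/21ℤ appears exactly once in this list, so h is a bijection, and in particular injective.
Since h is injective, we read off the preimage of 10 from the same table: h(19) = 10, so h⁻¹(10) = 19.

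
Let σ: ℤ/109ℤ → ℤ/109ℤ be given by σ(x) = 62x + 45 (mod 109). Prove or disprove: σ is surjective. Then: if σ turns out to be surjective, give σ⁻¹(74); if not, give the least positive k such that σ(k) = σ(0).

By definition, surjectivity means every element of the codomain has a preimage under σ.
Since gcd(62, 109) = 1, 62 is invertible modulo 109. Euclid's algorithm: 109 = 1·62 + 47, 62 = 1·47 + 15, 47 = 3·15 + 2, 15 = 7·2 + 1; back-substituting gives 1 = 51·62 − 29·109, so 62⁻¹ ≡ 51 (mod 109).
Then y ↦ 51(y − 45) is a two-sided inverse to σ, so every y ∈ ℤ/109ℤ has a preimage.
Hence σ is surjective.
Since σ is surjective, we find σ⁻¹(74): we need 62x ≡ 74 − 45 ≡ 29 (mod 109). Using 62⁻¹ = 51: x ≡ 51·29 = 1479 = 13·109 + 62, so x = 62.
Check: σ(62) = 62·62 + 45 = 3889 = 35·109 + 74 ≡ 74 (mod 109).

62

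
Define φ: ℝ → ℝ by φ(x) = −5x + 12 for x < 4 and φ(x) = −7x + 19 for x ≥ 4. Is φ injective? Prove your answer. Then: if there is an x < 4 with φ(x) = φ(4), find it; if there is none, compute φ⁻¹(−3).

3

Both pieces are strictly decreasing (slopes −5 and −7), so each is injective on its own interval.
The left piece maps (−∞, 4) onto (−8, ∞); the right piece maps [4, ∞) onto (−∞, −9].
These images are disjoint, so no value is attained by both pieces. Thus φ is injective.
Because the two images are disjoint, no x < 4 has φ(x) = φ(4), so we compute φ⁻¹(−3): −3 lies in (−8, ∞), so solve −5x + 12 = −3: x = (−3 − 12)/(−5) = 3.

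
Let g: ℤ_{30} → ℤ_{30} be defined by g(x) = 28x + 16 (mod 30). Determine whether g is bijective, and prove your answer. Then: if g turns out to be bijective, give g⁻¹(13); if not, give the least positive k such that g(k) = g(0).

We have gcd(28, 30) = 2 > 1. Taking x_1 = 0 and x_2 = 15: g(0) = 16 and g(15) = 28·15 + 16 = 436 ≡ 16 (mod 30).
So g(0) = g(15) while 0 ≠ 15, hence g is not injective, hence not bijective.
Since g is not bijective, we find the least positive k with g(k) = g(0): this means 28k ≡ 0 (mod 30), i.e. 30 ∣ 28k. Since gcd(28, 30) = 2, dividing through by 2 this holds exactly when 15 ∣ 14k, and as gcd(14, 15) = 1, exactly when 15 ∣ k.
The smallest positive such k is 15.

15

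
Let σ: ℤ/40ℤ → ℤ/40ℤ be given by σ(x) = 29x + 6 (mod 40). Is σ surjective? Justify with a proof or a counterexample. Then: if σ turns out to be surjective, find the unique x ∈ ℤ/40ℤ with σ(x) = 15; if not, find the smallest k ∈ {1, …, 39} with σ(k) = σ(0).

21

Since gcd(29, 40) = 1, 29 is invertible modulo 40. Euclid's algorithm: 40 = 1·29 + 11, 29 = 2·11 + 7, 11 = 1·7 + 4, 7 = 1·4 + 3, 4 = 1·3 + 1; back-substituting gives 1 = 29·29 − 21·40, so 29⁻¹ ≡ 29 (mod 40).
For any y ∈ ℤ/40ℤ, x = 29(y − 6) mod 40 satisfies σ(x) = 29·29(y − 6) + 6 ≡ y (since 29·29 ≡ 1 mod 40). So every y has a preimage.
Hence σ is surjective.
Since σ is surjective, we compute σ⁻¹(15): solve 29x + 6 ≡ 15 (mod 40), i.e. 29x ≡ 9 (mod 40).
Multiplying by 29⁻¹ = 29 gives x ≡ 29·9 = 261 = 6·40 + 21 ≡ 21 (mod 40).
Check: σ(21) = 29·21 + 6 = 615 = 15·40 + 15 ≡ 15 (mod 40).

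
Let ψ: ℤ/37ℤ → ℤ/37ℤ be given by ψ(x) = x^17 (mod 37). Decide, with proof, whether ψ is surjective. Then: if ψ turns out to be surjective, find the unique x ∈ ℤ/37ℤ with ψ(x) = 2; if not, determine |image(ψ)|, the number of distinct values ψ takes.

18

Since 37 is prime, the nonzero elements of ℤ/37ℤ form a cyclic group of order 36.
As gcd(17, 36) = 1, raising to the 17th power is a bijection on this group: if a^17 ≡ b^17 then (ab^{−1})^17 = 1, and the only element of order dividing gcd(17, 36) = 1 is 1, so a = b.
With ψ(0) = 0 this makes ψ injective on all of ℤ/37ℤ, hence bijective (finite equal-size domain and codomain). In particular ψ is surjective.
Since ψ is surjective, we find the preimage of 2. The inverse of x ↦ x^17 on (ℤ/37ℤ)^× is x ↦ x^17, because 17·17 = 289 = 8·36 + 1 ≡ 1 (mod 36) and x^{36} = 1 for x ≠ 0 (Fermat). So ψ⁻¹(2) = 2^17 mod 37.
Repeated squaring mod 37: 2^1 ≡ 2, 2^2 ≡ 2² = 4, 2^4 ≡ 4² = 16, 2^8 ≡ 16² = 256 ≡ 34, 2^16 ≡ 34² = 1156 ≡ 9. Since 17 = 16 + 1, 2^17 ≡ 9·2: 9·2 = 18. So 2^17 ≡ 18 (mod 37).
Hence ψ⁻¹(2) = 18.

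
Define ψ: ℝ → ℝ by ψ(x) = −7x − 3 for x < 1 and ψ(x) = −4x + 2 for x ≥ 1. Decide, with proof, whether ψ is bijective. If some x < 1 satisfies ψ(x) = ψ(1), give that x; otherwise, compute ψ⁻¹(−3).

Both pieces are strictly decreasing (slopes −7 and −4), so each is injective on its own interval.
The left piece maps (−∞, 1) onto (−10, ∞); the right piece maps [1, ∞) onto (−∞, −2].
These images overlap. In particular ψ(1) = −2 (right piece), and solving −7x − 3 = −2 on the left piece gives x = −1/7 < 1.
So ψ(−1/7) = ψ(1) with −1/7 ≠ 1, and ψ is not injective, hence not bijective. This x = −1/7 is the requested value below 1.

-1/7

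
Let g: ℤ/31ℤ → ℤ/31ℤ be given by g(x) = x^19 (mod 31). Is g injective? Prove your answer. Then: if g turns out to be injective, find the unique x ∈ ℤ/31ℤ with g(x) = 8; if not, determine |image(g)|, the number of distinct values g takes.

4

Since 31 is prime, the nonzero elements of ℤ/31ℤ form a cyclic group of order 30.
As gcd(19, 30) = 1, raising to the 19th power is a bijection on this group: if x_1^19 ≡ x_2^19 then (x_1x_2^{−1})^19 = 1, and the only element of order dividing gcd(19, 30) = 1 is 1, so x_1 = x_2.
With g(0) = 0 this makes g injective on all of ℤ/31ℤ, hence bijective (finite equal-size domain and codomain). In particular g is injective.
Since g is injective, we find the preimage of 8. The inverse of x ↦ x^19 on (ℤ/31ℤ)^× is x ↦ x^19, because 19·19 = 361 = 12·30 + 1 ≡ 1 (mod 30) and x^{30} = 1 for x ≠ 0 (Fermat). So g⁻¹(8) = 8^19 mod 31.
Repeated squaring mod 31: 8^1 ≡ 8, 8^2 ≡ 8² = 64 ≡ 2, 8^4 ≡ 2² = 4, 8^8 ≡ 4² = 16, 8^16 ≡ 16² = 256 ≡ 8. Since 19 = 16 + 2 + 1, 8^19 ≡ 8·2·8: 8·2 = 16, then 16·8 = 128 ≡ 4. So 8^19 ≡ 4 (mod 31).
Hence g⁻¹(8) = 4.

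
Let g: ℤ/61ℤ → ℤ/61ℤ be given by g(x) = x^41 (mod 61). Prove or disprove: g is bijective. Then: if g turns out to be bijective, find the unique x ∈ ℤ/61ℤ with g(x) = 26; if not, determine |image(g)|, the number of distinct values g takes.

2

Since 61 is prime, the nonzero elements of ℤ/61ℤ form a cyclic group of order 60.
As gcd(41, 60) = 1, raising to the 41st power is a bijection on this group: if a^41 ≡ b^41 then (ab^{−1})^41 = 1, and the only element of order dividing gcd(41, 60) = 1 is 1, so a = b.
With g(0) = 0 this makes g injective on all of ℤ/61ℤ, hence bijective (finite equal-size domain and codomain). In particular g is bijective.
Since g is bijective, we find the preimage of 26. The inverse of x ↦ x^41 on (ℤ/61ℤ)^× is x ↦ x^41, because 41·41 = 1681 = 28·60 + 1 ≡ 1 (mod 60) and x^{60} = 1 for x ≠ 0 (Fermat). So g⁻¹(26) = 26^41 mod 61.
Repeated squaring mod 61: 26^1 ≡ 26, 26^2 ≡ 26² = 676 ≡ 5, 26^4 ≡ 5² = 25, 26^8 ≡ 25² = 625 ≡ 15, 26^16 ≡ 15² = 225 ≡ 42, 26^32 ≡ 42² = 1764 ≡ 56. Since 41 = 32 + 8 + 1, 26^41 ≡ 56·15·26: 56·15 = 840 ≡ 47, then 47·26 = 1222 ≡ 2. So 26^41 ≡ 2 (mod 61).
Hence g⁻¹(26) = 2.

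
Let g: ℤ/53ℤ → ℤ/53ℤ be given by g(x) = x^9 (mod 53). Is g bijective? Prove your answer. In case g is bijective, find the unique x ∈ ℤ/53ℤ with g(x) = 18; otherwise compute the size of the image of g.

51

Since 53 is prime, the nonzero elements of ℤ/53ℤ form a cyclic group of order 52.
As gcd(9, 52) = 1, raising to the 9th power is a bijection on this group: if u^9 ≡ v^9 then (uv^{−1})^9 = 1, and the only element of order dividing gcd(9, 52) = 1 is 1, so u = v.
With g(0) = 0 this makes g injective on all of ℤ/53ℤ, hence bijective (finite equal-size domain and codomain). In particular g is bijective.
Since g is bijective, we find the preimage of 18. The inverse of x ↦ x^9 on (ℤ/53ℤ)^× is x ↦ x^29, because 9·29 = 261 = 5·52 + 1 ≡ 1 (mod 52) and x^{52} = 1 for x ≠ 0 (Fermat). So g⁻¹(18) = 18^29 mod 53.
Repeated squaring mod 53: 18^1 ≡ 18, 18^2 ≡ 18² = 324 ≡ 6, 18^4 ≡ 6² = 36, 18^8 ≡ 36² = 1296 ≡ 24, 18^16 ≡ 24² = 576 ≡ 46. Since 29 = 16 + 8 + 4 + 1, 18^29 ≡ 46·24·36·18: 46·24 = 1104 ≡ 44, then 44·36 = 1584 ≡ 47, then 47·18 = 846 ≡ 51. So 18^29 ≡ 51 (mod 53).
Hence g⁻¹(18) = 51.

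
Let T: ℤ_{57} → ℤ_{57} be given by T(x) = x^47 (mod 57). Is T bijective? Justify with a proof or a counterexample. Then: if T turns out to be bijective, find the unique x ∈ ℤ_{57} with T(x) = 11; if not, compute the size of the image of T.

26

Computing x^47 mod 57 for each x (by repeated squaring, reducing mod 57 at every step), the values T(0), T(1), …, T(56) are: 0, 1, 53, 48, 16, 44, 36, 49, 50, 24, 52, 26, 27, 40, 32, 3, 28, 23, 18, 19, 20, 15, 10, 35, 6, 55, 11, 12, 43, 14, 45, 46, 2, 51, 22, 47, 42, 37, 38, 39, 34, 29, 54, 25, 17, 30, 31, 5, 33, 7, 8, 21, 13, 41, 9, 4, 56.
Every element of ℤ_{57} appears exactly once in this list, so T is a bijection, and in particular bijective.
Since T is bijective, we read off the preimage of 11 from the same table: T(26) = 11, so T⁻¹(11) = 26.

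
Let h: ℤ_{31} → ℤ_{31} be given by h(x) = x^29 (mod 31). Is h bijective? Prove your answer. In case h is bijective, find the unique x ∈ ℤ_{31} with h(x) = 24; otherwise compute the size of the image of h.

22

Since 31 is prime, the nonzero elements of ℤ_{31} form a cyclic group of order 30.
As gcd(29, 30) = 1, raising to the 29th power is a bijection on this group: if x_1^29 ≡ x_2^29 then (x_1x_2^{−1})^29 = 1, and the only element of order dividing gcd(29, 30) = 1 is 1, so x_1 = x_2.
With h(0) = 0 this makes h injective on all of ℤ_{31}, hence bijective (finite equal-size domain and codomain). In particular h is bijective.
Since h is bijective, we find the preimage of 24. The inverse of x ↦ x^29 on (ℤ_{31})^× is x ↦ x^29, because 29·29 = 841 = 28·30 + 1 ≡ 1 (mod 30) and x^{30} = 1 for x ≠ 0 (Fermat). So h⁻¹(24) = 24^29 mod 31.
Repeated squaring mod 31: 24^1 ≡ 24, 24^2 ≡ 24² = 576 ≡ 18, 24^4 ≡ 18² = 324 ≡ 14, 24^8 ≡ 14² = 196 ≡ 10, 24^16 ≡ 10² = 100 ≡ 7. Since 29 = 16 + 8 + 4 + 1, 24^29 ≡ 7·10·14·24: 7·10 = 70 ≡ 8, then 8·14 = 112 ≡ 19, then 19·24 = 456 ≡ 22. So 24^29 ≡ 22 (mod 31).
Hence h⁻¹(24) = 22.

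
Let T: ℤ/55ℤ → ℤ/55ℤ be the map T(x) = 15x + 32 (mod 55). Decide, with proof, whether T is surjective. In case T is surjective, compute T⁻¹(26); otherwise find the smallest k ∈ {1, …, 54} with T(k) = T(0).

Recall: surjectivity means every element of the codomain has a preimage under T.
Since gcd(15, 55) = 5, we have 15x ≡ 0 (mod 5) for all x, so T(x) ≡ 2 (mod 5).
But 0 ≢ 2 (mod 5), so 0 ∈ ℤ/55ℤ has no preimage. So T is not surjective.
Since T is not surjective, we find the least positive k with T(k) = T(0): this means 15k ≡ 0 (mod 55), i.e. 55 ∣ 15k. Since gcd(15, 55) = 5, dividing through by 5 this holds exactly when 11 ∣ 3k, and as gcd(3, 11) = 1, exactly when 11 ∣ k.
The smallest positive such k is 11.

11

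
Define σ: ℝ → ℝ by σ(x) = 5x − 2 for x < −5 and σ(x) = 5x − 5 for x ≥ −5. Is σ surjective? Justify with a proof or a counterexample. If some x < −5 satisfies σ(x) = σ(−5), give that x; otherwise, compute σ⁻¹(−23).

-28/5

Both pieces are strictly increasing (slopes 5 and 5), so each is injective on its own interval.
The left piece maps (−∞, −5) onto (−∞, −27); the right piece maps [−5, ∞) onto [−30, ∞).
The union (−∞, −27) ∪ [−30, ∞) covers ℝ, so σ is surjective.
For the follow-up: the images overlap, so an x < −5 with σ(x) = σ(−5) exists. σ(−5) = −30; solving 5x − 2 = −30 for x < −5 gives x = (−30 + 2)/5 = −28/5.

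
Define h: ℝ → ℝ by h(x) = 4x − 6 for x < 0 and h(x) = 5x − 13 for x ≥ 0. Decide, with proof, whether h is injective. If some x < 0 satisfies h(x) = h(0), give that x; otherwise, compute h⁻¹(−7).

Both pieces are strictly increasing (slopes 4 and 5), so each is injective on its own interval.
The left piece maps (−∞, 0) onto (−∞, −6); the right piece maps [0, ∞) onto [−13, ∞).
These images overlap. In particular h(0) = −13 (right piece), and solving 4x − 6 = −13 on the left piece gives x = −7/4 < 0.
So h(−7/4) = h(0) with −7/4 ≠ 0, and h is not injective. This x = −7/4 is the requested value below 0.

-7/4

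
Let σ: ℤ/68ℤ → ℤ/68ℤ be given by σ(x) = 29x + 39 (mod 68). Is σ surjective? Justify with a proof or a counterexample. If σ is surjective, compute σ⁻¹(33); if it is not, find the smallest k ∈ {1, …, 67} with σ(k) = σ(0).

42

Recall that surjectivity means every element of the codomain has a preimage under σ.
Since gcd(29, 68) = 1, 29 is invertible modulo 68. Euclid's algorithm: 68 = 2·29 + 10, 29 = 2·10 + 9, 10 = 1·9 + 1; back-substituting gives 1 = 61·29 − 26·68, so 29⁻¹ ≡ 61 (mod 68).
Then y ↦ 61(y − 39) is a two-sided inverse to σ, so every y ∈ ℤ/68ℤ has a preimage.
Thus σ is surjective.
Since σ is surjective, we compute σ⁻¹(33): solve 29x + 39 ≡ 33 (mod 68), i.e. 29x ≡ 62 (mod 68).
Multiplying by 29⁻¹ = 61 gives x ≡ 61·62 = 3782 = 55·68 + 42 ≡ 42 (mod 68).
Check: σ(42) = 29·42 + 39 = 1257 = 18·68 + 33 ≡ 33 (mod 68).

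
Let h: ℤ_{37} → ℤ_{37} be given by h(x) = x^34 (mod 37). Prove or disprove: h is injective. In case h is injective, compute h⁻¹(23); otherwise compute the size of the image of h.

h(18): Repeated squaring mod 37: 18^1 ≡ 18, 18^2 ≡ 18² = 324 ≡ 28, 18^4 ≡ 28² = 784 ≡ 7, 18^8 ≡ 7² = 49 ≡ 12, 18^16 ≡ 12² = 144 ≡ 33, 18^32 ≡ 33² = 1089 ≡ 16. Since 34 = 32 + 2, 18^34 ≡ 16·28: 16·28 = 448 ≡ 4. So 18^34 ≡ 4 (mod 37).
h(19): Repeated squaring mod 37: 19^1 ≡ 19, 19^2 ≡ 19² = 361 ≡ 28, 19^4 ≡ 28² = 784 ≡ 7, 19^8 ≡ 7² = 49 ≡ 12, 19^16 ≡ 12² = 144 ≡ 33, 19^32 ≡ 33² = 1089 ≡ 16. Since 34 = 32 + 2, 19^34 ≡ 16·28: 16·28 = 448 ≡ 4. So 19^34 ≡ 4 (mod 37).
So h(18) = h(19) = 4 while 18 ≠ 19, thus h is not injective.
Since h is not injective, we determine |image(h)|. Computing x^34 mod 37 for each x (by repeated squaring, reducing mod 37 at every step), the values h(0), h(1), …, h(36) are: 0, 1, 28, 33, 7, 3, 36, 34, 11, 16, 10, 26, 9, 30, 27, 25, 12, 21, 4, 4, 21, 12, 25, 27, 30, 9, 26, 10, 16, 11, 34, 36, 3, 7, 33, 28, 1.
The distinct values are {0, 1, 3, 4, 7, 9, 10, 11, 12, 16, 21, 25, 26, 27, 28, 30, 33, 34, 36}; there are 19 of them.

19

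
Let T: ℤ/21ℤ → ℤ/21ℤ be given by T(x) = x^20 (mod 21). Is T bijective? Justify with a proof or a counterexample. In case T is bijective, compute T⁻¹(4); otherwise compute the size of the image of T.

8

T(2): Repeated squaring mod 21: 2^1 ≡ 2, 2^2 ≡ 2² = 4, 2^4 ≡ 4² = 16, 2^8 ≡ 16² = 256 ≡ 4, 2^16 ≡ 4² = 16. Since 20 = 16 + 4, 2^20 ≡ 16·16: 16·16 = 256 ≡ 4. So 2^20 ≡ 4 (mod 21).
T(5): Repeated squaring mod 21: 5^1 ≡ 5, 5^2 ≡ 5² = 25 ≡ 4, 5^4 ≡ 4² = 16, 5^8 ≡ 16² = 256 ≡ 4, 5^16 ≡ 4² = 16. Since 20 = 16 + 4, 5^20 ≡ 16·16: 16·16 = 256 ≡ 4. So 5^20 ≡ 4 (mod 21).
So T(2) = T(5) = 4 while 2 ≠ 5, thus T is not injective, hence not bijective.
Since T is not bijective, we determine |image(T)|. Computing x^20 mod 21 for each x (by repeated squaring, reducing mod 21 at every step), the values T(0), T(1), …, T(20) are: 0, 1, 4, 9, 16, 4, 15, 7, 1, 18, 16, 16, 18, 1, 7, 15, 4, 16, 9, 4, 1.
The distinct values are {0, 1, 4, 7, 9, 15, 16, 18}; there are 8 of them.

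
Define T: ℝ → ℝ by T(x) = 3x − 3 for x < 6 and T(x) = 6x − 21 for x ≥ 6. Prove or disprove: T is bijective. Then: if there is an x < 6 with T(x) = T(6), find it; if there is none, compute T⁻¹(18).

13/2

Both pieces are strictly increasing (slopes 3 and 6), so each is injective on its own interval.
The left piece maps (−∞, 6) onto (−∞, 15); the right piece maps [6, ∞) onto [15, ∞).
Since 15 = 15, the images partition ℝ: T is injective and surjective, hence bijective.
Because the two images are disjoint, no x < 6 has T(x) = T(6), so we compute T⁻¹(18): 18 lies in [15, ∞), so solve 6x − 21 = 18: x = (18 + 21)/6 = 13/2.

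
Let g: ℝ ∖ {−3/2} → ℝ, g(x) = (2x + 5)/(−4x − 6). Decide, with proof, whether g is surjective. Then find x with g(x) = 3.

If g(x) = −1/2, cross-multiplying gives −4(2x + 5) = 2(−4x − 6), which simplifies to −20 = −12 — false.  So −1/2 has no preimage and g is not surjective.
Solving g(x) = 3: cross-multiplying gives 2x + 5 = 3(−4x − 6), which rearranges to 14x = −23, so x = −23/14.

-23/14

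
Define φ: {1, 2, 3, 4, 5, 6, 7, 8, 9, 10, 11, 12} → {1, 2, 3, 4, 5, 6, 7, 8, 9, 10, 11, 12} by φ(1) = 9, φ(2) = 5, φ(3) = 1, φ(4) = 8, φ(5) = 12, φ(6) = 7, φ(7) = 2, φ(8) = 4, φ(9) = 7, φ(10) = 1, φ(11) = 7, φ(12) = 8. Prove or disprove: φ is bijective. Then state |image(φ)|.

8

φ(6) = 7 = φ(9) with 6 ≠ 9, so φ is not injective, hence not bijective.
The image of φ is {1, 2, 4, 5, 7, 8, 9, 12}, which has 8 elements.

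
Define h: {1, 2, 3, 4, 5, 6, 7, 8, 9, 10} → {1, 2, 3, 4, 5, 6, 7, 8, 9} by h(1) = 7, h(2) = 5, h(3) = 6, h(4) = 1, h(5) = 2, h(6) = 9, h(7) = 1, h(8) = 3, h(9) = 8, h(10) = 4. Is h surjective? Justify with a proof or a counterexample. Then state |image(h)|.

Every element of the codomain has a preimage: 1 = h(4), 2 = h(5), 3 = h(8), 4 = h(10), 5 = h(2), 6 = h(3), 7 = h(1), 8 = h(9), 9 = h(6).
Therefore h is surjective.
The image of h is {1, 2, 3, 4, 5, 6, 7, 8, 9}, which has 9 elements.

9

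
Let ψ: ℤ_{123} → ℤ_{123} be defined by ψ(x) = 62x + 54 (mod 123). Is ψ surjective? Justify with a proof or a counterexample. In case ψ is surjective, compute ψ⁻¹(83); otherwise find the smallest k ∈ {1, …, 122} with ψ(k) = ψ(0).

Since gcd(62, 123) = 1, 62 is invertible modulo 123. Euclid's algorithm: 123 = 1·62 + 61, 62 = 1·61 + 1; back-substituting gives 1 = 2·62 − 1·123, so 62⁻¹ ≡ 2 (mod 123).
For any y ∈ ℤ_{123}, x = 2(y − 54) mod 123 satisfies ψ(x) = 62·2(y − 54) + 54 ≡ y (since 62·2 ≡ 1 mod 123). So every y has a preimage.
So ψ is surjective.
Since ψ is surjective, we find ψ⁻¹(83): we need 62x ≡ 83 − 54 ≡ 29 (mod 123). Using 62⁻¹ = 2: x ≡ 2·29 = 58, so x = 58.
Check: ψ(58) = 62·58 + 54 = 3650 = 29·123 + 83 ≡ 83 (mod 123).

58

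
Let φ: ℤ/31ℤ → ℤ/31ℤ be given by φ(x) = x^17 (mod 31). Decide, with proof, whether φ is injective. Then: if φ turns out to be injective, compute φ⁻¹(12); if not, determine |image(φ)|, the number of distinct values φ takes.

Since 31 is prime, the nonzero elements of ℤ/31ℤ form a cyclic group of order 30.
As gcd(17, 30) = 1, raising to the 17th power is a bijection on this group: if a^17 ≡ b^17 then (ab^{−1})^17 = 1, and the only element of order dividing gcd(17, 30) = 1 is 1, so a = b.
With φ(0) = 0 this makes φ injective on all of ℤ/31ℤ, hence bijective (finite equal-size domain and codomain). In particular φ is injective.
Since φ is injective, we find the preimage of 12. The inverse of x ↦ x^17 on (ℤ/31ℤ)^× is x ↦ x^23, because 17·23 = 391 = 13·30 + 1 ≡ 1 (mod 30) and x^{30} = 1 for x ≠ 0 (Fermat). So φ⁻¹(12) = 12^23 mod 31.
Repeated squaring mod 31: 12^1 ≡ 12, 12^2 ≡ 12² = 144 ≡ 20, 12^4 ≡ 20² = 400 ≡ 28, 12^8 ≡ 28² = 784 ≡ 9, 12^16 ≡ 9² = 81 ≡ 19. Since 23 = 16 + 4 + 2 + 1, 12^23 ≡ 19·28·20·12: 19·28 = 532 ≡ 5, then 5·20 = 100 ≡ 7, then 7·12 = 84 ≡ 22. So 12^23 ≡ 22 (mod 31).
Hence φ⁻¹(12) = 22.

22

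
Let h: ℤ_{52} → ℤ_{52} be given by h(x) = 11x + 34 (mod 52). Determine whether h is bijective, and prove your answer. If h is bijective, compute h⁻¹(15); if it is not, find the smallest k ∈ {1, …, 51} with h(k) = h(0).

3

By definition, h is injective when h(x_1) = h(x_2) forces x_1 = x_2.
If h(x_1) = h(x_2), then 11x_1 ≡ 11x_2 (mod 52). Because gcd(11, 52) = 1, we may cancel 11 to get x_1 ≡ x_2 (mod 52).
We now compute 11⁻¹ mod 52 explicitly. Euclid's algorithm: 52 = 4·11 + 8, 11 = 1·8 + 3, 8 = 2·3 + 2, 3 = 1·2 + 1; back-substituting gives 1 = 19·11 − 4·52, so 11⁻¹ ≡ 19 (mod 52).
Then y ↦ 19(y − 34) is a two-sided inverse to h, so every y ∈ ℤ_{52} has a preimage.
Hence h is bijective.
Since h is bijective, we find h⁻¹(15): we need 11x ≡ 15 − 34 ≡ 33 (mod 52). Using 11⁻¹ = 19: x ≡ 19·33 = 627 = 12·52 + 3, so x = 3.
Check: h(3) = 11·3 + 34 = 67 = 1·52 + 15 ≡ 15 (mod 52).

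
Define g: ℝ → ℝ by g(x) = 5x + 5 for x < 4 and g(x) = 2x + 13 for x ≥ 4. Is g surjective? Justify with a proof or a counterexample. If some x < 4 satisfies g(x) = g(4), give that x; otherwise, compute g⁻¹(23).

16/5

Both pieces are strictly increasing (slopes 5 and 2), so each is injective on its own interval.
The left piece maps (−∞, 4) onto (−∞, 25); the right piece maps [4, ∞) onto [21, ∞).
The union (−∞, 25) ∪ [21, ∞) covers ℝ, so g is surjective.
For the follow-up: the images overlap, so an x < 4 with g(x) = g(4) exists. g(4) = 21; solving 5x + 5 = 21 for x < 4 gives x = (21 − 5)/5 = 16/5.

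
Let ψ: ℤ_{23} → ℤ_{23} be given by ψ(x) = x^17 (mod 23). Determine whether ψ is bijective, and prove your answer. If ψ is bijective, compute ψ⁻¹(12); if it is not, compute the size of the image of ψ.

Since 23 is prime, the nonzero elements of ℤ_{23} form a cyclic group of order 22.
As gcd(17, 22) = 1, raising to the 17th power is a bijection on this group: if s^17 ≡ t^17 then (st^{−1})^17 = 1, and the only element of order dividing gcd(17, 22) = 1 is 1, so s = t.
With ψ(0) = 0 this makes ψ injective on all of ℤ_{23}, hence bijective (finite equal-size domain and codomain). In particular ψ is bijective.
Since ψ is bijective, we find the preimage of 12. The inverse of x ↦ x^17 on (ℤ_{23})^× is x ↦ x^13, because 17·13 = 221 = 10·22 + 1 ≡ 1 (mod 22) and x^{22} = 1 for x ≠ 0 (Fermat). So ψ⁻¹(12) = 12^13 mod 23.
Repeated squaring mod 23: 12^1 ≡ 12, 12^2 ≡ 12² = 144 ≡ 6, 12^4 ≡ 6² = 36 ≡ 13, 12^8 ≡ 13² = 169 ≡ 8. Since 13 = 8 + 4 + 1, 12^13 ≡ 8·13·12: 8·13 = 104 ≡ 12, then 12·12 = 144 ≡ 6. So 12^13 ≡ 6 (mod 23).
Hence ψ⁻¹(12) = 6.

6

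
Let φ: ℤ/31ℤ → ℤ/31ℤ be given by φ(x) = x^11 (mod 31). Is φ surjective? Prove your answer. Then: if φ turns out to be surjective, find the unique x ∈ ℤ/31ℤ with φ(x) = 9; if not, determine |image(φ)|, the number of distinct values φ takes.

14

Since 31 is prime, the nonzero elements of ℤ/31ℤ form a cyclic group of order 30.
As gcd(11, 30) = 1, raising to the 11th power is a bijection on this group: if x_1^11 ≡ x_2^11 then (x_1x_2^{−1})^11 = 1, and the only element of order dividing gcd(11, 30) = 1 is 1, so x_1 = x_2.
With φ(0) = 0 this makes φ injective on all of ℤ/31ℤ, hence bijective (finite equal-size domain and codomain). In particular φ is surjective.
Since φ is surjective, we find the preimage of 9. The inverse of x ↦ x^11 on (ℤ/31ℤ)^× is x ↦ x^11, because 11·11 = 121 = 4·30 + 1 ≡ 1 (mod 30) and x^{30} = 1 for x ≠ 0 (Fermat). So φ⁻¹(9) = 9^11 mod 31.
Repeated squaring mod 31: 9^1 ≡ 9, 9^2 ≡ 9² = 81 ≡ 19, 9^4 ≡ 19² = 361 ≡ 20, 9^8 ≡ 20² = 400 ≡ 28. Since 11 = 8 + 2 + 1, 9^11 ≡ 28·19·9: 28·19 = 532 ≡ 5, then 5·9 = 45 ≡ 14. So 9^11 ≡ 14 (mod 31).
Hence φ⁻¹(9) = 14.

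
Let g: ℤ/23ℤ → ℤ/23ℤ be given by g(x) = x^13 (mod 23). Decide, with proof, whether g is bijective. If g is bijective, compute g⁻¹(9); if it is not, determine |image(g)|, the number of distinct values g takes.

3

Since 23 is prime, the nonzero elements of ℤ/23ℤ form a cyclic group of order 22.
As gcd(13, 22) = 1, raising to the 13th power is a bijection on this group: if a^13 ≡ b^13 then (ab^{−1})^13 = 1, and the only element of order dividing gcd(13, 22) = 1 is 1, so a = b.
With g(0) = 0 this makes g injective on all of ℤ/23ℤ, hence bijective (finite equal-size domain and codomain). In particular g is bijective.
Since g is bijective, we find the preimage of 9. The inverse of x ↦ x^13 on (ℤ/23ℤ)^× is x ↦ x^17, because 13·17 = 221 = 10·22 + 1 ≡ 1 (mod 22) and x^{22} = 1 for x ≠ 0 (Fermat). So g⁻¹(9) = 9^17 mod 23.
Repeated squaring mod 23: 9^1 ≡ 9, 9^2 ≡ 9² = 81 ≡ 12, 9^4 ≡ 12² = 144 ≡ 6, 9^8 ≡ 6² = 36 ≡ 13, 9^16 ≡ 13² = 169 ≡ 8. Since 17 = 16 + 1, 9^17 ≡ 8·9: 8·9 = 72 ≡ 3. So 9^17 ≡ 3 (mod 23).
Hence g⁻¹(9) = 3.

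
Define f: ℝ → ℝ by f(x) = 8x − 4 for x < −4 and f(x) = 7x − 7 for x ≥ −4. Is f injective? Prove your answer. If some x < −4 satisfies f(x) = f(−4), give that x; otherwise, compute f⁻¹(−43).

Both pieces are strictly increasing (slopes 8 and 7), so each is injective on its own interval.
The left piece maps (−∞, −4) onto (−∞, −36); the right piece maps [−4, ∞) onto [−35, ∞).
These images are disjoint, so no value is attained by both pieces. Thus f is injective.
Because the two images are disjoint, no x < −4 has f(x) = f(−4), so we compute f⁻¹(−43): −43 lies in (−∞, −36), so solve 8x − 4 = −43: x = (−43 + 4)/8 = −39/8.

-39/8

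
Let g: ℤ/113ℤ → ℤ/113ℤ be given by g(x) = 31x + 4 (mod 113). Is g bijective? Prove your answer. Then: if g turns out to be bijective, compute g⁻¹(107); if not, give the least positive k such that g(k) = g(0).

58

Suppose g(s) = g(t) in ℤ/113ℤ. Then 31s + 4 ≡ 31t + 4 (mod 113), so 31(s − t) ≡ 0 (mod 113).
Since gcd(31, 113) = 1, 31 is invertible modulo 113, therefore s − t ≡ 0 (mod 113), i.e. s = t.
We now compute 31⁻¹ mod 113 explicitly. Euclid's algorithm: 113 = 3·31 + 20, 31 = 1·20 + 11, 20 = 1·11 + 9, 11 = 1·9 + 2, 9 = 4·2 + 1; back-substituting gives 1 = 62·31 − 17·113, so 31⁻¹ ≡ 62 (mod 113).
Then y ↦ 62(y − 4) is a two-sided inverse to g, so every y ∈ ℤ/113ℤ has a preimage.
Therefore g is bijective.
Since g is bijective, we find g⁻¹(107): we need 31x ≡ 107 − 4 ≡ 103 (mod 113). Using 31⁻¹ = 62: x ≡ 62·103 = 6386 = 56·113 + 58, so x = 58.
Check: g(58) = 31·58 + 4 = 1802 = 15·113 + 107 ≡ 107 (mod 113).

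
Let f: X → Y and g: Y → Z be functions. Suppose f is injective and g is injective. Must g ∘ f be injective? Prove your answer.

Suppose (g ∘ f)(x_1) = (g ∘ f)(x_2), i.e. g(f(x_1)) = g(f(x_2)).
Since g is injective, f(x_1) = f(x_2). Since f is injective, x_1 = x_2. So g ∘ f is injective.

injective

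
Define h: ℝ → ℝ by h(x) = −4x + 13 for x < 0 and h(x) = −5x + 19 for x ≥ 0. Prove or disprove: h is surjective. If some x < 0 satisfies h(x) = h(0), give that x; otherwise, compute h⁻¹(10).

Both pieces are strictly decreasing (slopes −4 and −5), so each is injective on its own interval.
The left piece maps (−∞, 0) onto (13, ∞); the right piece maps [0, ∞) onto (−∞, 19].
The union (13, ∞) ∪ (−∞, 19] covers ℝ, so h is surjective.
For the follow-up: the images overlap, so an x < 0 with h(x) = h(0) exists. h(0) = 19; solving −4x + 13 = 19 for x < 0 gives x = (19 − 13)/(−4) = −3/2.

-3/2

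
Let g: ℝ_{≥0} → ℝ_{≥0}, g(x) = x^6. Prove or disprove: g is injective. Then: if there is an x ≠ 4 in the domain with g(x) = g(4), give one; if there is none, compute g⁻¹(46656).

6

On ℝ_{≥0}, x ↦ x^6 is strictly increasing, so g(a) = g(b) forces a = b. Therefore g is injective.
Since x ↦ x^6 is strictly increasing on ℝ_{≥0}, it is injective there, so no x ≠ 4 in the domain has g(x) = g(4). We therefore compute g⁻¹(46656) = 46656^{1/6} = 6 (indeed 6^6 = 46656).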